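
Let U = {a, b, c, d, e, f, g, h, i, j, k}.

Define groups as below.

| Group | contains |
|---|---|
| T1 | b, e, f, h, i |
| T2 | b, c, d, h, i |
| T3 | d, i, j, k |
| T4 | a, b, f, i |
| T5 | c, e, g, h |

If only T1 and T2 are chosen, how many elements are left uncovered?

4

Union of T1, T2 = {b, c, d, e, f, h, i}.
Not covered: a, g, j, k — 4 elements.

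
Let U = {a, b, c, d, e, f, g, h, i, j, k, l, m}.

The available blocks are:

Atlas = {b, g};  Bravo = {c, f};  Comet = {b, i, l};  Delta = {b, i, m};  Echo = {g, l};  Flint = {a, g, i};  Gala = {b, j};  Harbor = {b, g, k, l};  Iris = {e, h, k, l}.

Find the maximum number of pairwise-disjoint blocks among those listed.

Bravo, Flint, Gala, Iris are pairwise disjoint (Bravo={c,f}; Flint={a,g,i}; Gala={b,j}; Iris={e,h,k,l}).
Every remaining block overlaps one of these, and no 5 of the listed blocks are pairwise disjoint, so 4 is the maximum.

4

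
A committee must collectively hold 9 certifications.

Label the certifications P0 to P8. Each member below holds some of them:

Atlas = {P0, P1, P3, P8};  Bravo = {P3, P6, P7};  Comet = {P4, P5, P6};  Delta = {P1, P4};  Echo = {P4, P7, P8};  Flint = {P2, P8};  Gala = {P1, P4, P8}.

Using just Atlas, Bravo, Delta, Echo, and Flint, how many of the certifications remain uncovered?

1

Union of Atlas, Bravo, Delta, Echo, Flint = {P0, P1, P2, P3, P4, P6, P7, P8}.
Not covered: P5 — 1 certification.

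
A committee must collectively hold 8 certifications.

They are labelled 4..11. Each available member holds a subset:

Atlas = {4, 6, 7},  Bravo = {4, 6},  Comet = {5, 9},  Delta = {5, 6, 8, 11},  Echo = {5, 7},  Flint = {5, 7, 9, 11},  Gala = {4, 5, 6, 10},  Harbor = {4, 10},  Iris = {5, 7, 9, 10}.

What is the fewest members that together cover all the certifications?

Take {Delta, Harbor, Iris}. Their union is {4, 5, 6, 7, 8, 9, 10, 11}, which is all 8 certifications.
Only Delta contains 8, so Delta is forced; the remaining 4 certifications need at least 2 more members (each remaining member adds at most 3) — so at least 3 members are needed, and 3 is optimal.

3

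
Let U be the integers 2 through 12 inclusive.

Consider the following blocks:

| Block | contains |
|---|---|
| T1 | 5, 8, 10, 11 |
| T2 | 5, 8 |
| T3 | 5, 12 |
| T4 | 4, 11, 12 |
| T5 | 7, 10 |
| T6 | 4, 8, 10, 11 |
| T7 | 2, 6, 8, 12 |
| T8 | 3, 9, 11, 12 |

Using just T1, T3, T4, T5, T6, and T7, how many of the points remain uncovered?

Union of T1, T3, T4, T5, T6, T7 = {2, 4, 5, 6, 7, 8, 10, 11, 12}.
Not covered: 3, 9 — 2 points.

2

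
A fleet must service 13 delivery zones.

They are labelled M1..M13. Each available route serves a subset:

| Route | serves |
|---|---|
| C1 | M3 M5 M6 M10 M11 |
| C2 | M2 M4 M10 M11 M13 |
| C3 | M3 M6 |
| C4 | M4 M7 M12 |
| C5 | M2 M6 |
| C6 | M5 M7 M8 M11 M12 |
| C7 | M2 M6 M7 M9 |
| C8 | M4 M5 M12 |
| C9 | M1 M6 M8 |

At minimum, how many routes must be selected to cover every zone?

5

C2 and C3 and C6 and C7 and C9 together: C2 ∪ C3 ∪ C6 ∪ C7 ∪ C9 = {M1, M2, M3, M4, M5, M6, M7, M8, M9, M10, M11, M12, M13} — every zone is covered.
No 4 of the 9 routes cover everything (all 126 combinations miss at least one zone), so 5 is optimal.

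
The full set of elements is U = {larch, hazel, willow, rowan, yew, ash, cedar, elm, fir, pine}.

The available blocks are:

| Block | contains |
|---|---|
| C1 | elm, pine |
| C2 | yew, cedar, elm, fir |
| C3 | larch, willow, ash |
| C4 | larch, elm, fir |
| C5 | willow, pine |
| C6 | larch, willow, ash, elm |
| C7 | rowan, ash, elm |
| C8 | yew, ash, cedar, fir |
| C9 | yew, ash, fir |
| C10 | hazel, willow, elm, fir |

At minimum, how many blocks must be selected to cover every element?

5

C2 and C3 and C5 and C7 and C10 together: C2 ∪ C3 ∪ C5 ∪ C7 ∪ C10 = {larch, hazel, willow, rowan, yew, ash, cedar, elm, fir, pine} — every element is covered.
No 4 of the 10 blocks cover everything (all 210 combinations miss at least one element), so 5 is optimal.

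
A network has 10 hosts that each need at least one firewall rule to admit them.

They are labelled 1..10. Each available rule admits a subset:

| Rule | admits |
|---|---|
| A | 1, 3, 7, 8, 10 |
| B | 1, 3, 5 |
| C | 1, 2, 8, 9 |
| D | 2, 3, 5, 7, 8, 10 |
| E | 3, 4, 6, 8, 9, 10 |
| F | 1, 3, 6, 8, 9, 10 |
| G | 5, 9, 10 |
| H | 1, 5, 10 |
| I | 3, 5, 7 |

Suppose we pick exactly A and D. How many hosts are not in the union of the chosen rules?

3

Union of A, D = {1, 2, 3, 5, 7, 8, 10}.
Not covered: 4, 6, 9 — 3 hosts.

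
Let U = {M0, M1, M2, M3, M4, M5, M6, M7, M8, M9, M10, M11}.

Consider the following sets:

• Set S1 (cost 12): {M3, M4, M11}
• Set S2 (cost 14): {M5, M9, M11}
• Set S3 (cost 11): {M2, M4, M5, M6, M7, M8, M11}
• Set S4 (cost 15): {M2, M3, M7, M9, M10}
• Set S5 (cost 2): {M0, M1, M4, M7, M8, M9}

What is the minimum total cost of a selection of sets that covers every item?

S3, S4, S5 together cover every item (S3 ∪ S4 ∪ S5 = {M0, M1, M2, M3, M4, M5, M6, M7, M8, M9, M10, M11}); total cost 11 + 15 + 2 = 28.
No covering selection has total cost below 28.

28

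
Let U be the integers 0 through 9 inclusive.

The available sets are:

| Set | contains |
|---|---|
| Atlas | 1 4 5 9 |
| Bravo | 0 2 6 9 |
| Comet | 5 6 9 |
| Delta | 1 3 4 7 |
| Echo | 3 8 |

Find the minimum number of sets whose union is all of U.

Bravo, Comet, Delta, and Echo cover everything between them: the union {0, 1, 2, 3, 4, 5, 6, 7, 8, 9} is all of U.
No 3 of the 5 sets cover everything (all 10 combinations miss at least one point), so 4 is optimal.

4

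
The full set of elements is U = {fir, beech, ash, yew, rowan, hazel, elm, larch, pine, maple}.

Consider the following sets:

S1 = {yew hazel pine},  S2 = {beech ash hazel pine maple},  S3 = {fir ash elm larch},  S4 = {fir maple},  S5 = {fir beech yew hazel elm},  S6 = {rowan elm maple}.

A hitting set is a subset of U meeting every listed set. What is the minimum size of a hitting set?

The 3 elements {hazel, larch, maple} hit every set.
No choice of 2 elements meets every set, so 3 is the minimum.

3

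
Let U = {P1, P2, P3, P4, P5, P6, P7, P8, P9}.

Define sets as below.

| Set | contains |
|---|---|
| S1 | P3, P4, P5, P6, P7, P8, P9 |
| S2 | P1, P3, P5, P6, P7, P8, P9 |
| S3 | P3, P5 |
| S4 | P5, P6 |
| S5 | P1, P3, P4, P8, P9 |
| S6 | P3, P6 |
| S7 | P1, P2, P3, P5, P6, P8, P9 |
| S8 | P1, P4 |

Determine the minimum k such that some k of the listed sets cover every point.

2

Take {S1, S7}. Their union is {P1, P2, P3, P4, P5, P6, P7, P8, P9}, which is all 9 points.
No single set has all 9 points (the largest, S1, has 7), so 2 is optimal.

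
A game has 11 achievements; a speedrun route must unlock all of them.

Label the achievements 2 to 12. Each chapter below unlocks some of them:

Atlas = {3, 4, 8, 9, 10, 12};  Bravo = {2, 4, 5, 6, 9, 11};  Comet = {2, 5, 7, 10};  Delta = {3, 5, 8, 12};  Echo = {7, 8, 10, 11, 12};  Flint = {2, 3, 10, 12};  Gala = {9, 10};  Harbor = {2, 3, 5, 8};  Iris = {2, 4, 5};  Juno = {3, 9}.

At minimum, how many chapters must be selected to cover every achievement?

3

Atlas and Bravo and Comet together: Atlas ∪ Bravo ∪ Comet = {2, 3, 4, 5, 6, 7, 8, 9, 10, 11, 12} — every achievement is covered.
Only Bravo contains 6, so Bravo is forced; the remaining 5 achievements need at least 2 more chapters (each remaining chapter adds at most 4) — so at least 3 chapters are needed, and 3 is optimal.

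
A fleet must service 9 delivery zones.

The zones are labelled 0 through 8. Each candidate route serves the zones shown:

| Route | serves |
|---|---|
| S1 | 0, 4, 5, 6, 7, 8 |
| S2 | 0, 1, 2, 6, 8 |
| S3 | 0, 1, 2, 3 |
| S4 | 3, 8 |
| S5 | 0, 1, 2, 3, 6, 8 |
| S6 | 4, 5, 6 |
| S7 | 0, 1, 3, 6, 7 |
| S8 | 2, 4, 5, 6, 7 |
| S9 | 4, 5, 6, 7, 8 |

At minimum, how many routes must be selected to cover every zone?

S5 and S9 together: S5 ∪ S9 = {0, 1, 2, 3, 4, 5, 6, 7, 8} — every zone is covered.
No single route has all 9 zones (the largest, S1, has 6), so 2 is optimal.

2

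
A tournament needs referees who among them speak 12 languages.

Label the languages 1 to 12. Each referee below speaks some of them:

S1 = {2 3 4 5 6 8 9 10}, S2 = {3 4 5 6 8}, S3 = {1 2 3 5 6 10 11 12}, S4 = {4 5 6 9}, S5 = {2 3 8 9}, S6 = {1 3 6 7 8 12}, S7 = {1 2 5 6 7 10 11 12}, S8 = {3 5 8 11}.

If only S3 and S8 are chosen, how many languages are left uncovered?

3

Union of S3, S8 = {1, 2, 3, 5, 6, 8, 10, 11, 12}.
Not covered: 4, 7, 9 — 3 languages.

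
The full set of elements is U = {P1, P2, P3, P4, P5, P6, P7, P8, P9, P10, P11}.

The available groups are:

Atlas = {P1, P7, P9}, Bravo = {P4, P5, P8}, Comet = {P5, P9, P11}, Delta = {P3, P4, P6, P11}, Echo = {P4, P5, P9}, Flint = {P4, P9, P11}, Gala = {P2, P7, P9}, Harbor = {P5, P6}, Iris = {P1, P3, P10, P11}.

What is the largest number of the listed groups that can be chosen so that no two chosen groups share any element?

3

Bravo, Gala, Iris are pairwise disjoint (Bravo={P4,P5,P8}; Gala={P2,P7,P9}; Iris={P1,P3,P10,P11}).
Every remaining group overlaps one of these, and no 4 of the listed groups are pairwise disjoint, so 3 is the maximum.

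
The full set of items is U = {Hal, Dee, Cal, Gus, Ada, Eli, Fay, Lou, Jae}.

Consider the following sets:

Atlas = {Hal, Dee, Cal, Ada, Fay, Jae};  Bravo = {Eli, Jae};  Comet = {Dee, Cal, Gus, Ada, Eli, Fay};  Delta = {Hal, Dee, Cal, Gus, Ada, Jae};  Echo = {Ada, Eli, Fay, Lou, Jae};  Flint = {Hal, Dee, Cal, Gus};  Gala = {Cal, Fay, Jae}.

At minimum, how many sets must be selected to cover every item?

2

Echo and Flint together: Echo ∪ Flint = {Hal, Dee, Cal, Gus, Ada, Eli, Fay, Lou, Jae} — every item is covered.
No single set has all 9 items (the largest, Atlas, has 6), so 2 is optimal.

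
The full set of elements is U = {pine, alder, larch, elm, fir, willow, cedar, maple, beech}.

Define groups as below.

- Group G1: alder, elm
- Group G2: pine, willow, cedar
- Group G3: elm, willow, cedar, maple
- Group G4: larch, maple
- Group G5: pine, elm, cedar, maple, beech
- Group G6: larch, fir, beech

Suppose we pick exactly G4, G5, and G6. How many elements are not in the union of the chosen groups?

2

Union of G4, G5, G6 = {pine, larch, elm, fir, cedar, maple, beech}.
Not covered: alder, willow — 2 elements.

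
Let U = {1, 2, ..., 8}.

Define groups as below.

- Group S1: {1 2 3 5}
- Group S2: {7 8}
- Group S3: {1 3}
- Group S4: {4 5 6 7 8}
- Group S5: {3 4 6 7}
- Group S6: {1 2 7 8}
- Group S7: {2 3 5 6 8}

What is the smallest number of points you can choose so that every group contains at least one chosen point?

Take H = {3, 7}. Each listed group contains at least one of these, so H is a hitting set of size 2.
The groups S3, S4 are pairwise disjoint, so any hitting set needs a separate point for each — at least 2. Hence 2 is optimal.

2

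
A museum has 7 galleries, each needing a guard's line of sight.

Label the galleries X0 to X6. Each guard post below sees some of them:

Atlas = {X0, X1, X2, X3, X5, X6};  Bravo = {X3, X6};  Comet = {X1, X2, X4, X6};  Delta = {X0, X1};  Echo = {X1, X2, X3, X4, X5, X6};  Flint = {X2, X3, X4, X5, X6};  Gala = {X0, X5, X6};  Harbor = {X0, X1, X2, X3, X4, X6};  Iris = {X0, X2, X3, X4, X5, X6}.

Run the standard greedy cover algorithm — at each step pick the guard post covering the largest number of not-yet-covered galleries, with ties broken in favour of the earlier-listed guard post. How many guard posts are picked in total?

2

Greedy: pick Atlas (covers 6 new) → pick Comet (covers 1 new). Total picks: 2.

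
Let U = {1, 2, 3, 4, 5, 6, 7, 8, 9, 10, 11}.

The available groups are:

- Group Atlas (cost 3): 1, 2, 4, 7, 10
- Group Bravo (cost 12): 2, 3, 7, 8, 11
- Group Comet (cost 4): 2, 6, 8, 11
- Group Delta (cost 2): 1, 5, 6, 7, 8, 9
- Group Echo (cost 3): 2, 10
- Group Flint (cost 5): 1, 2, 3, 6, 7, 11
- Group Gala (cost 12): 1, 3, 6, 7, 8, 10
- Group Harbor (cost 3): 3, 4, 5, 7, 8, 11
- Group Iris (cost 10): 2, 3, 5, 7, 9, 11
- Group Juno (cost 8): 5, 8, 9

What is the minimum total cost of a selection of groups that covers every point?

Delta, Echo, Harbor together cover every point (Delta ∪ Echo ∪ Harbor = {1, 2, 3, 4, 5, 6, 7, 8, 9, 10, 11}); total cost 2 + 3 + 3 = 8.
No covering selection has total cost below 8.

8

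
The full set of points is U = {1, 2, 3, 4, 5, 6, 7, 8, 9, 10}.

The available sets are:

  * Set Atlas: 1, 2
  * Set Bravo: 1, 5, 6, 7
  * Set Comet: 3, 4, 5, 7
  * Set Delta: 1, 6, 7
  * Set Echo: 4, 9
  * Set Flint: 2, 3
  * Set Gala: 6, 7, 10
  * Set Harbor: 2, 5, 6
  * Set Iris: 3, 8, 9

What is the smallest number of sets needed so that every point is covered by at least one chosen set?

Atlas, Comet, Gala, and Iris cover everything between them: the union {1, 2, 3, 4, 5, 6, 7, 8, 9, 10} is all of U.
Only Gala contains 10, so Gala is forced; the remaining 7 points need at least 3 more sets (each remaining set adds at most 3) — so at least 4 sets are needed, and 4 is optimal.

4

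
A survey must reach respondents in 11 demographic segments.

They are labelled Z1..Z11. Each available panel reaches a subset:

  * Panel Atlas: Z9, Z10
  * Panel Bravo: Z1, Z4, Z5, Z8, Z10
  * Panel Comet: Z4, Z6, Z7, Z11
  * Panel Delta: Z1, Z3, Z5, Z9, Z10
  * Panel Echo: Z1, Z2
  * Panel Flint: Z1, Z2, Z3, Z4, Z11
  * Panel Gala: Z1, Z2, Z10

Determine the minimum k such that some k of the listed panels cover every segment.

4

Take {Bravo, Comet, Delta, Echo}. Their union is {Z1, Z2, Z3, Z4, Z5, Z6, Z7, Z8, Z9, Z10, Z11}, which is all 11 segments.
No 3 of the 7 panels cover everything (all 35 combinations miss at least one segment), so 4 is optimal.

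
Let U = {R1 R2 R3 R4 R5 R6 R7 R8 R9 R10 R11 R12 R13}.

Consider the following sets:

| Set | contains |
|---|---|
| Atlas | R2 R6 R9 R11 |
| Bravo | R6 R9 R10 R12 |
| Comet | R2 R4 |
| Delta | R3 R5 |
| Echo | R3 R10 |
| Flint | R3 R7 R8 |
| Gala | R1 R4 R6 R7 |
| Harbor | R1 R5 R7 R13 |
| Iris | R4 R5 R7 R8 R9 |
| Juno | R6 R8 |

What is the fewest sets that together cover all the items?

5

Atlas, Bravo, Echo, Harbor, and Iris cover everything between them: the union {R1, R2, R3, R4, R5, R6, R7, R8, R9, R10, R11, R12, R13} is all of U.
No 4 of the 10 sets cover everything (all 210 combinations miss at least one item), so 5 is optimal.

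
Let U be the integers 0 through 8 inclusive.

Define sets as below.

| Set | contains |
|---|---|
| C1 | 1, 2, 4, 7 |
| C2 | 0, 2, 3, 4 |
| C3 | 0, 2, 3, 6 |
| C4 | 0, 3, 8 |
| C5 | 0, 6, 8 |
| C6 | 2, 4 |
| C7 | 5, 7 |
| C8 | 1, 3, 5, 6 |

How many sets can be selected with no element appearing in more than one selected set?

C4, C6, C7 are pairwise disjoint (C4={0,3,8}; C6={2,4}; C7={5,7}).
Every remaining set overlaps one of these, and no 4 of the listed sets are pairwise disjoint, so 3 is the maximum.

3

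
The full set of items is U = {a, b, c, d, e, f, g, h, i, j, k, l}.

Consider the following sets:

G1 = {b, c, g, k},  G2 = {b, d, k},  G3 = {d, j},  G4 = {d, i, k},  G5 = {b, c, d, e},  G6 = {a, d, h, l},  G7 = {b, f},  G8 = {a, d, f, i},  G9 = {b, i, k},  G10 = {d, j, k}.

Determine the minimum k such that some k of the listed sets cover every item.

5

Take {G1, G5, G6, G8, G10}. Their union is {a, b, c, d, e, f, g, h, i, j, k, l}, which is all 12 items.
No 4 of the 10 sets cover everything (all 210 combinations miss at least one item), so 5 is optimal.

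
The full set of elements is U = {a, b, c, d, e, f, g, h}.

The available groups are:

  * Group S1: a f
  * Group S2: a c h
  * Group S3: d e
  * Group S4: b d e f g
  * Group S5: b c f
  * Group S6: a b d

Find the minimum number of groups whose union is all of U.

2

Take {S2, S4}. Their union is {a, b, c, d, e, f, g, h}, which is all 8 elements.
No single group has all 8 elements (the largest, S4, has 5), so 2 is optimal.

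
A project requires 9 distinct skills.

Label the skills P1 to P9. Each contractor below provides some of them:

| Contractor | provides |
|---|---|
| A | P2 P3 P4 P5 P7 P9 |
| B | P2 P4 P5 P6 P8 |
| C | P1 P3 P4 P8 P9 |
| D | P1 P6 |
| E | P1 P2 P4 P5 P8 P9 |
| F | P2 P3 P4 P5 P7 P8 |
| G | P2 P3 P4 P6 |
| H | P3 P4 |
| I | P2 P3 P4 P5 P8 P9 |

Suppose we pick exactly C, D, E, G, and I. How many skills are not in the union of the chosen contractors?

1

Union of C, D, E, G, I = {P1, P2, P3, P4, P5, P6, P8, P9}.
Not covered: P7 — 1 skill.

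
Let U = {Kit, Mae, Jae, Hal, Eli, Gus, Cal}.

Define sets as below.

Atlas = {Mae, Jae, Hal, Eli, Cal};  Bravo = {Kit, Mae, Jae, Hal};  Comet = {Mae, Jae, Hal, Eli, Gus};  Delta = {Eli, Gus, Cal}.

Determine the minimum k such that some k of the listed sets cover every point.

Bravo and Delta together: Bravo ∪ Delta = {Kit, Mae, Jae, Hal, Eli, Gus, Cal} — every point is covered.
No single set has all 7 points (the largest, Atlas, has 5), so 2 is optimal.

2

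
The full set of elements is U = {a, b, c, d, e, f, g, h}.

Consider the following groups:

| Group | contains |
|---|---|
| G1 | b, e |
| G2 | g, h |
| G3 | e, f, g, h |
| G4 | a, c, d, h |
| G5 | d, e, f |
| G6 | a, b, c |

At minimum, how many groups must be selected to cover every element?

3

Take {G1, G3, G4}. Their union is {a, b, c, d, e, f, g, h}, which is all 8 elements.
No 2 of the 6 groups cover everything (all 15 combinations miss at least one element), so 3 is optimal.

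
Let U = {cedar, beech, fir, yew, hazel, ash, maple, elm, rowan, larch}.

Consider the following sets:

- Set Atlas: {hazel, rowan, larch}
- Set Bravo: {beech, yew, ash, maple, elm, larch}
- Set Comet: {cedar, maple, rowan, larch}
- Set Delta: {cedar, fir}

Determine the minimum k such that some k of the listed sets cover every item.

3

Atlas and Bravo and Delta together: Atlas ∪ Bravo ∪ Delta = {cedar, beech, fir, yew, hazel, ash, maple, elm, rowan, larch} — every item is covered.
Only Bravo contains beech, so Bravo is forced; the remaining 4 items need at least 2 more sets (each remaining set adds at most 2) — so at least 3 sets are needed, and 3 is optimal.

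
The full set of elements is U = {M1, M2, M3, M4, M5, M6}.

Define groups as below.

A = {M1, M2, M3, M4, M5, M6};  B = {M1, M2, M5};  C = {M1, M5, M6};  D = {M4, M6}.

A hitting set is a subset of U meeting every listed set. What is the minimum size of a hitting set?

2

The 2 elements {M4, M5} hit every group.
The groups B, D are pairwise disjoint, so any hitting set needs a separate element for each — at least 2. Hence 2 is optimal.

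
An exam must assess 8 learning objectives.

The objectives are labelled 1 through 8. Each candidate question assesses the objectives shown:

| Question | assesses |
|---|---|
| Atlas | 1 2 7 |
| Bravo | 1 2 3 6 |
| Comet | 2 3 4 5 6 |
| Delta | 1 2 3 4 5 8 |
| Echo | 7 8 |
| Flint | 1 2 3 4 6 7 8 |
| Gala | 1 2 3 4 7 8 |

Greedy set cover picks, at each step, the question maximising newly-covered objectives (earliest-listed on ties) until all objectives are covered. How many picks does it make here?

Greedy: pick Flint (covers 7 new) → pick Comet (covers 1 new). Total picks: 2.

2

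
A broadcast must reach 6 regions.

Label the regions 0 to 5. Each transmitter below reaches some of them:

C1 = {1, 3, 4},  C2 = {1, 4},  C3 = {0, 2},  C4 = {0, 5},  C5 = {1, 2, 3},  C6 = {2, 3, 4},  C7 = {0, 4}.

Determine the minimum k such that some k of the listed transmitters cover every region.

3

C1 and C4 and C5 together: C1 ∪ C4 ∪ C5 = {0, 1, 2, 3, 4, 5} — every region is covered.
Only C4 contains 5, so C4 is forced; the remaining 4 regions need at least 2 more transmitters (each remaining transmitter adds at most 3) — so at least 3 transmitters are needed, and 3 is optimal.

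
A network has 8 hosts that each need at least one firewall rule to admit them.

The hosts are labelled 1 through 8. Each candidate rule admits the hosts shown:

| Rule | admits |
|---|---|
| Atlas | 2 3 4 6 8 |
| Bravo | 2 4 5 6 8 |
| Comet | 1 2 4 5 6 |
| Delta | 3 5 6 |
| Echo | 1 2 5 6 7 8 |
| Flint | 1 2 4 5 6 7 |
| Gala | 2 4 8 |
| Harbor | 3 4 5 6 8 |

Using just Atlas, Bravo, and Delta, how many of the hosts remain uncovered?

2

Union of Atlas, Bravo, Delta = {2, 3, 4, 5, 6, 8}.
Not covered: 1, 7 — 2 hosts.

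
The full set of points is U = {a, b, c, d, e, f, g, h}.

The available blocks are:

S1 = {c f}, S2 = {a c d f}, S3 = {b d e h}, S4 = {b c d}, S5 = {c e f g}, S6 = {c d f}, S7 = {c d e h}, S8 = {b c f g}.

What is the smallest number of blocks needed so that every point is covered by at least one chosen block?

3

Take {S2, S3, S8}. Their union is {a, b, c, d, e, f, g, h}, which is all 8 points.
Only S2 contains a, so S2 is forced; the remaining 4 points need at least 2 more blocks (each remaining block adds at most 3) — so at least 3 blocks are needed, and 3 is optimal.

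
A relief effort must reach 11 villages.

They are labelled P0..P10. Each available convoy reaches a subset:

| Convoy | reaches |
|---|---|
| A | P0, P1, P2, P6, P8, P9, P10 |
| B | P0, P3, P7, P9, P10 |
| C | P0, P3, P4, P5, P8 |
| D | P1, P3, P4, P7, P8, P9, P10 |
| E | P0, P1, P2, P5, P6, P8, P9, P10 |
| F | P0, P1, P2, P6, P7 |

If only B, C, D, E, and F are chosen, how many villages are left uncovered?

Union of B, C, D, E, F = {P0, P1, P2, P3, P4, P5, P6, P7, P8, P9, P10} — that's every village, so 0 are uncovered.

0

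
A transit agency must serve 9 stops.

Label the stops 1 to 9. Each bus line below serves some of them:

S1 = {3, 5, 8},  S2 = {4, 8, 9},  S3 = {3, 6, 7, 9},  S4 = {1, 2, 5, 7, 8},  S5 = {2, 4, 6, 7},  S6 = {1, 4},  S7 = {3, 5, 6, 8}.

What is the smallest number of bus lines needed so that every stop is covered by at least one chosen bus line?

S3 and S4 and S6 together: S3 ∪ S4 ∪ S6 = {1, 2, 3, 4, 5, 6, 7, 8, 9} — every stop is covered.
No 2 of the 7 bus lines cover everything (all 21 combinations miss at least one stop), so 3 is optimal.

3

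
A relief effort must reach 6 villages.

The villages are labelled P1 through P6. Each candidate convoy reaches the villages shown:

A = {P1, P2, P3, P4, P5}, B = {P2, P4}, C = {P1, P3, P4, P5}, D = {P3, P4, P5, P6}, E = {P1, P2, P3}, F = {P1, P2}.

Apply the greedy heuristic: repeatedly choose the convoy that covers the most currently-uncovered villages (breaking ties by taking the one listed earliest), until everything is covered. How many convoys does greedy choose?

2

Greedy: pick A (covers 5 new) → pick D (covers 1 new). Total picks: 2.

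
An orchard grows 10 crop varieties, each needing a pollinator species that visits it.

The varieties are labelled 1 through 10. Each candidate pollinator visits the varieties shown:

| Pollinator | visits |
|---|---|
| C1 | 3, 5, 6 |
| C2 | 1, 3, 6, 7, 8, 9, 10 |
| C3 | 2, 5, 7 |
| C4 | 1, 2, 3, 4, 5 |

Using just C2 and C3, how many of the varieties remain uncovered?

1

Union of C2, C3 = {1, 2, 3, 5, 6, 7, 8, 9, 10}.
Not covered: 4 — 1 variety.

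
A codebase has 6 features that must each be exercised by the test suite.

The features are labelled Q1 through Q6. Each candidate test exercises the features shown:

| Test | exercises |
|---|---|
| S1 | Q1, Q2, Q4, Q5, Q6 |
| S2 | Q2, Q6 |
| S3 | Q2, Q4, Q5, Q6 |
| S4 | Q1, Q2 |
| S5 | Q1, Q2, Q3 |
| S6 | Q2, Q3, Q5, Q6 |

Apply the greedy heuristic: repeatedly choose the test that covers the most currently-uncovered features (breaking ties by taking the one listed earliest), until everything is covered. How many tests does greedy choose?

Greedy: pick S1 (covers 5 new) → pick S5 (covers 1 new). Total picks: 2.

2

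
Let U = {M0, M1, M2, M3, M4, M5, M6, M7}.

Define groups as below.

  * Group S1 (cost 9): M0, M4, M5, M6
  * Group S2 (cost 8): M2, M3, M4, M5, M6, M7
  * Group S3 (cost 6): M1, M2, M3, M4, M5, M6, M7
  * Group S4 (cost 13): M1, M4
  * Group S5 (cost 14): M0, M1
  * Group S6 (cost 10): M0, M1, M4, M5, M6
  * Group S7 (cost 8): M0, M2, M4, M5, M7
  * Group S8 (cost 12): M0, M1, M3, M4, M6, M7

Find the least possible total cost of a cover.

S3, S7 together cover every item (S3 ∪ S7 = {M0, M1, M2, M3, M4, M5, M6, M7}); total cost 6 + 8 = 14.
No covering selection has total cost below 14.

14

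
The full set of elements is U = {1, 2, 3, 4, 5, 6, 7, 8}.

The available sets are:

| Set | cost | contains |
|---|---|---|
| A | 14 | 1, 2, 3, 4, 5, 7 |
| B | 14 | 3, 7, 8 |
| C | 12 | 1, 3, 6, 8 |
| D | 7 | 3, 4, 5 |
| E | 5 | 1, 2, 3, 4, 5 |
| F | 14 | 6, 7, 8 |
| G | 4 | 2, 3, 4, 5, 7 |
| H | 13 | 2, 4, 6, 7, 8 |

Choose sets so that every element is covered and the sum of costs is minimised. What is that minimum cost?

C, G together cover every element (C ∪ G = {1, 2, 3, 4, 5, 6, 7, 8}); total cost 12 + 4 = 16.
No covering selection has total cost below 16.

16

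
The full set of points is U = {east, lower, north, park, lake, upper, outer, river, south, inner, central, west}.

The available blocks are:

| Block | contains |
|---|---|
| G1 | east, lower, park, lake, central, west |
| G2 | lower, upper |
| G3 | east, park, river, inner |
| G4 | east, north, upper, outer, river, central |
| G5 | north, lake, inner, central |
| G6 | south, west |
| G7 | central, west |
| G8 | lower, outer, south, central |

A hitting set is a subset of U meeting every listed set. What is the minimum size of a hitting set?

The 4 points {lower, north, park, west} hit every block.
No choice of 3 points meets every block, so 4 is the minimum.

4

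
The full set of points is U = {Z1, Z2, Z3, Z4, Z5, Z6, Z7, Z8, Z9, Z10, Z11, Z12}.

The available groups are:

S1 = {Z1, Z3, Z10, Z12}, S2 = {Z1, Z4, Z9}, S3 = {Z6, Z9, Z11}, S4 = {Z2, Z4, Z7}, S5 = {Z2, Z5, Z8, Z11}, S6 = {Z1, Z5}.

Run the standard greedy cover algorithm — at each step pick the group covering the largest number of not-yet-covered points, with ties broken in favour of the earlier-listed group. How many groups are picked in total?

Greedy: pick S1 (covers 4 new) → pick S5 (covers 4 new) → pick S2 (covers 2 new) → pick S3 (covers 1 new) → pick S4 (covers 1 new). Total picks: 5.
(The true minimum cover uses only 4 groups, so greedy is not optimal here.)

5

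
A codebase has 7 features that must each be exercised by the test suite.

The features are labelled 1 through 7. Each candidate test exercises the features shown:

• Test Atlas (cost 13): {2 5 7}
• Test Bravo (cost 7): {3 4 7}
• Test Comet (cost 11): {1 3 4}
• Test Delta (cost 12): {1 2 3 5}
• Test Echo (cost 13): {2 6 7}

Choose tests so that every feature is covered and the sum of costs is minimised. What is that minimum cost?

Bravo, Delta, Echo together cover every feature (Bravo ∪ Delta ∪ Echo = {1, 2, 3, 4, 5, 6, 7}); total cost 7 + 12 + 13 = 32.
No covering selection has total cost below 32.

32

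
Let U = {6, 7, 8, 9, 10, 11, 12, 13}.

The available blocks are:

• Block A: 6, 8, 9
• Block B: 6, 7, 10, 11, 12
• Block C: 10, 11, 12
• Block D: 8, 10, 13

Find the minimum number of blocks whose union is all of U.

3

A and B and D together: A ∪ B ∪ D = {6, 7, 8, 9, 10, 11, 12, 13} — every item is covered.
Only B contains 7, so B is forced; the remaining 3 items need at least 2 more blocks (each remaining block adds at most 2) — so at least 3 blocks are needed, and 3 is optimal.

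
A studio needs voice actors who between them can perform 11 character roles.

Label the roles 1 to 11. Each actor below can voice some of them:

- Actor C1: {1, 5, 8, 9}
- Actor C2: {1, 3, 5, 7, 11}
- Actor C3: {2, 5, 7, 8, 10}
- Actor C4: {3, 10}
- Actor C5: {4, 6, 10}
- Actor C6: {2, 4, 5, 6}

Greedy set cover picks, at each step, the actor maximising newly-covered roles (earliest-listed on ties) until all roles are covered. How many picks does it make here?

Greedy: pick C2 (covers 5 new) → pick C3 (covers 3 new) → pick C5 (covers 2 new) → pick C1 (covers 1 new). Total picks: 4.

4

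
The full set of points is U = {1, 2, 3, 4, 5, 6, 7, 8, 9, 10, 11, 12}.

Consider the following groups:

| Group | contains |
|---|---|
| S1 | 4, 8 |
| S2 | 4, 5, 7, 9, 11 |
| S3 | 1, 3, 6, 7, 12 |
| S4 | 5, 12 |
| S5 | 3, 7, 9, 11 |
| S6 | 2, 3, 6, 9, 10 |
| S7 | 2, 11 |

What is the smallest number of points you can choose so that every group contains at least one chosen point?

4

H = {2, 8, 11, 12} meets every group (each contains at least one member of H), and |H| = 4.
No choice of 3 points meets every group, so 4 is the minimum.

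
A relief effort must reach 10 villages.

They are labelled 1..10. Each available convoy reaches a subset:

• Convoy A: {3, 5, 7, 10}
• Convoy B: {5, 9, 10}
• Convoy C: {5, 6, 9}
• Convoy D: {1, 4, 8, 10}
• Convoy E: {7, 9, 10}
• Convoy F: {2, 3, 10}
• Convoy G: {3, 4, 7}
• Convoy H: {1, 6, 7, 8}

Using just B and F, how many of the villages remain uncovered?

5

Union of B, F = {2, 3, 5, 9, 10}.
Not covered: 1, 4, 6, 7, 8 — 5 villages.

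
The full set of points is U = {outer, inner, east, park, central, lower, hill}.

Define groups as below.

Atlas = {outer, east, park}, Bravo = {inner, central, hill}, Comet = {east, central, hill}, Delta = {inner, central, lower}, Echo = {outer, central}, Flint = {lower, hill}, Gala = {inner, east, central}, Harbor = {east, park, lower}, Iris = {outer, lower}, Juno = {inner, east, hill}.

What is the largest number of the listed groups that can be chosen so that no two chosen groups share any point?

2

Echo, Harbor are pairwise disjoint (Echo={outer,central}; Harbor={east,park,lower}).
Every remaining group overlaps one of these, and no 3 of the listed groups are pairwise disjoint, so 2 is the maximum.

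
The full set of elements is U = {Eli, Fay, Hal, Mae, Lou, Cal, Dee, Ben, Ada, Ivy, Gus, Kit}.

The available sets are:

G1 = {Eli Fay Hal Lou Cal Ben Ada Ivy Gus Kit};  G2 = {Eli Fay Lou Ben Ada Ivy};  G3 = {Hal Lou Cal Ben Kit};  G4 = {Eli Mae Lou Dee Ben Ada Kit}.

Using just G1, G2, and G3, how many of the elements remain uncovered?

Union of G1, G2, G3 = {Eli, Fay, Hal, Lou, Cal, Ben, Ada, Ivy, Gus, Kit}.
Not covered: Mae, Dee — 2 elements.

2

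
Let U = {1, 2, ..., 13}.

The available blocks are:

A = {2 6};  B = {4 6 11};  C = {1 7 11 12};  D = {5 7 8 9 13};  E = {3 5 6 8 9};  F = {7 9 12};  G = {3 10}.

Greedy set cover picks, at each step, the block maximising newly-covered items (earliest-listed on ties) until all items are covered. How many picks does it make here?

5

Greedy: pick D (covers 5 new) → pick B (covers 3 new) → pick C (covers 2 new) → pick G (covers 2 new) → pick A (covers 1 new). Total picks: 5.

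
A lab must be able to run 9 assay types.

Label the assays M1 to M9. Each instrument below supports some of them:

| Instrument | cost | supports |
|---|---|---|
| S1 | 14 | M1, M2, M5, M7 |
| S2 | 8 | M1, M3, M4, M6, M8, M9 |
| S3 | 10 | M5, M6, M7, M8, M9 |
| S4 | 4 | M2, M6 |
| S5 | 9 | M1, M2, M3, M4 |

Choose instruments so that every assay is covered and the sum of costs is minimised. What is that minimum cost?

19

S3, S5 together cover every assay (S3 ∪ S5 = {M1, M2, M3, M4, M5, M6, M7, M8, M9}); total cost 10 + 9 = 19.
The greedy pick S2, S4, S3 costs 22; no covering selection beats 19.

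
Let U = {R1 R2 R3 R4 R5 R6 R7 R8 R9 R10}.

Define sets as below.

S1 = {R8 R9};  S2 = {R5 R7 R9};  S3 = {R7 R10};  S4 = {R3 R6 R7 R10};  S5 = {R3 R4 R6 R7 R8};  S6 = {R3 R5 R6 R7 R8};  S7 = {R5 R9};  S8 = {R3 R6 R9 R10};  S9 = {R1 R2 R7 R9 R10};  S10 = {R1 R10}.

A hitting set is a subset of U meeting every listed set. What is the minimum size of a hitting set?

Take H = {R5, R8, R10}. Each listed set contains at least one of these, so H is a hitting set of size 3.
The sets S5, S7, S10 are pairwise disjoint, so any hitting set needs a separate item for each — at least 3. Hence 3 is optimal.

3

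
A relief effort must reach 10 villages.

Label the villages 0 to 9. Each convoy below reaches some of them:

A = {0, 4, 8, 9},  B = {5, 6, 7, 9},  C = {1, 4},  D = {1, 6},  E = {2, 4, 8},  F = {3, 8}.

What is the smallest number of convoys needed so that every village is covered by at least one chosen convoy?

Take {A, B, C, E, F}. Their union is {0, 1, 2, 3, 4, 5, 6, 7, 8, 9}, which is all 10 villages.
No 4 of the 6 convoys cover everything (all 15 combinations miss at least one village), so 5 is optimal.

5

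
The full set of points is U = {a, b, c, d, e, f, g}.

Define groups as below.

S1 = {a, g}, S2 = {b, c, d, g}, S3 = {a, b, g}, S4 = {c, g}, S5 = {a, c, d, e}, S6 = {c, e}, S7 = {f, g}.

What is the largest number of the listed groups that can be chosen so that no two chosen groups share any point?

S6, S7 are pairwise disjoint (S6={c,e}; S7={f,g}).
Every remaining group overlaps one of these, and no 3 of the listed groups are pairwise disjoint, so 2 is the maximum.

2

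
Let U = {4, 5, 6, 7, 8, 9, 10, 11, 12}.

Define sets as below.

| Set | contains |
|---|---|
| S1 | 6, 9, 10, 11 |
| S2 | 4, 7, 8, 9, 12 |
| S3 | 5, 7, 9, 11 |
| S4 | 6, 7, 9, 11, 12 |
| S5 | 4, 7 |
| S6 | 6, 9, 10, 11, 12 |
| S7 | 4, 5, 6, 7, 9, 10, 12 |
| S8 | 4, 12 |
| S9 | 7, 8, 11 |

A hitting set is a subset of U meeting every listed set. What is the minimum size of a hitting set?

2

H = {4, 11} meets every set (each contains at least one member of H), and |H| = 2.
The sets S5, S6 are pairwise disjoint, so any hitting set needs a separate point for each — at least 2. Hence 2 is optimal.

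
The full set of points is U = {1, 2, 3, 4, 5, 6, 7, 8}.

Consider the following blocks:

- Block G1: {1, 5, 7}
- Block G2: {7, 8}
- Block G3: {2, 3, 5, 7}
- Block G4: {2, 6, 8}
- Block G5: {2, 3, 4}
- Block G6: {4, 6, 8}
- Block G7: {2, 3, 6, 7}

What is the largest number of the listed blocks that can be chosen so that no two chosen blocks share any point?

2

G1, G6 are pairwise disjoint (G1={1,5,7}; G6={4,6,8}).
Every remaining block overlaps one of these, and no 3 of the listed blocks are pairwise disjoint, so 2 is the maximum.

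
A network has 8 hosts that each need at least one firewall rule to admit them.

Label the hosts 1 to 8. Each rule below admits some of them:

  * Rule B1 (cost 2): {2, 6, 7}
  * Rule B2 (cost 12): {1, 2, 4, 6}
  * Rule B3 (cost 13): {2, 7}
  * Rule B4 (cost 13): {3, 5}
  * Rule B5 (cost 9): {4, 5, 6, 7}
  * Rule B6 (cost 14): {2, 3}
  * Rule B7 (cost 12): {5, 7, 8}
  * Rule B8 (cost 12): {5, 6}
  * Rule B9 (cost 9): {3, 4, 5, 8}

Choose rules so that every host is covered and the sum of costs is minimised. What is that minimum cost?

23

B1, B2, B9 together cover every host (B1 ∪ B2 ∪ B9 = {1, 2, 3, 4, 5, 6, 7, 8}); total cost 2 + 12 + 9 = 23.
No covering selection has total cost below 23.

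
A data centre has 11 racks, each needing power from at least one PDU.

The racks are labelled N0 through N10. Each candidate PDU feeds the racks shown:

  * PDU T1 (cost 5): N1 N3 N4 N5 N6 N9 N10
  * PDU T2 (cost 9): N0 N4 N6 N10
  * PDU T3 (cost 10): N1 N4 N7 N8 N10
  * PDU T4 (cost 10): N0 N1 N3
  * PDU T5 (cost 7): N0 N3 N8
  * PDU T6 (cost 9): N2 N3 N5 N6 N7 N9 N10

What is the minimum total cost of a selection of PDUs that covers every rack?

T1, T5, T6 together cover every rack (T1 ∪ T5 ∪ T6 = {N0, N1, N2, N3, N4, N5, N6, N7, N8, N9, N10}); total cost 5 + 7 + 9 = 21.
No covering selection has total cost below 21.

21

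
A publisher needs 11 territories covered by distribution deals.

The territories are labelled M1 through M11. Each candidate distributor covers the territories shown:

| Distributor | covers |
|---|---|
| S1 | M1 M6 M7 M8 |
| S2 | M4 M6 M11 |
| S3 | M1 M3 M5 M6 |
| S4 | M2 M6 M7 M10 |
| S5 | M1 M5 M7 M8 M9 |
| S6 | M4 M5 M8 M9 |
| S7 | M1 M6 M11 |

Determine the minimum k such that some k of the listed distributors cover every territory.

4

Take {S2, S3, S4, S5}. Their union is {M1, M2, M3, M4, M5, M6, M7, M8, M9, M10, M11}, which is all 11 territories.
Only S3 contains M3, so S3 is forced; the remaining 7 territories need at least 3 more distributors (each remaining distributor adds at most 3) — so at least 4 distributors are needed, and 4 is optimal.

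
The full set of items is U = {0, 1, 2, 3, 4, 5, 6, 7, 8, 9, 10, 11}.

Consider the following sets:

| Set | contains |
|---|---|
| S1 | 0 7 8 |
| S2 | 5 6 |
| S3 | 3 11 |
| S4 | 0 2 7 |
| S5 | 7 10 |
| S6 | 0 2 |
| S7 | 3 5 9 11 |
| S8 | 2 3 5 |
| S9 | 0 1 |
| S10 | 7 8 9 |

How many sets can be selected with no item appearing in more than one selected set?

S2, S3, S9, S10 are pairwise disjoint (S2={5,6}; S3={3,11}; S9={0,1}; S10={7,8,9}).
Every remaining set overlaps one of these, and no 5 of the listed sets are pairwise disjoint, so 4 is the maximum.

4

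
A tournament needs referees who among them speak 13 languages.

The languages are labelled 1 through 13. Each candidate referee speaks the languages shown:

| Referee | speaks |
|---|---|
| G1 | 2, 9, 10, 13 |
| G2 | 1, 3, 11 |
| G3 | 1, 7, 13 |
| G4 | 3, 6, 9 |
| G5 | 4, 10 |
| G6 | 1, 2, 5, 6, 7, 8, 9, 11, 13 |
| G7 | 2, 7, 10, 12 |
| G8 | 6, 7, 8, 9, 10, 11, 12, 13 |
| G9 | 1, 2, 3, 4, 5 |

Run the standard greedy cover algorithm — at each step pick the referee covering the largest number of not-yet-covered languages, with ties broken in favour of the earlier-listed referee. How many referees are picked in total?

4

Greedy: pick G6 (covers 9 new) → pick G5 (covers 2 new) → pick G2 (covers 1 new) → pick G7 (covers 1 new). Total picks: 4.
(The true minimum cover uses only 2 referees, so greedy is not optimal here.)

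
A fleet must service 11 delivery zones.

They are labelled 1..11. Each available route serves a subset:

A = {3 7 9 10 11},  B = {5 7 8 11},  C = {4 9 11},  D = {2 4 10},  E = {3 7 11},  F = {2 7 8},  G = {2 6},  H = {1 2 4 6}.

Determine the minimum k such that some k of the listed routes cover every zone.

A and B and H together: A ∪ B ∪ H = {1, 2, 3, 4, 5, 6, 7, 8, 9, 10, 11} — every zone is covered.
Each route has at most 5 zones, and 2·5 = 10 < 11 — so at least 3 routes are needed, and 3 is optimal.

3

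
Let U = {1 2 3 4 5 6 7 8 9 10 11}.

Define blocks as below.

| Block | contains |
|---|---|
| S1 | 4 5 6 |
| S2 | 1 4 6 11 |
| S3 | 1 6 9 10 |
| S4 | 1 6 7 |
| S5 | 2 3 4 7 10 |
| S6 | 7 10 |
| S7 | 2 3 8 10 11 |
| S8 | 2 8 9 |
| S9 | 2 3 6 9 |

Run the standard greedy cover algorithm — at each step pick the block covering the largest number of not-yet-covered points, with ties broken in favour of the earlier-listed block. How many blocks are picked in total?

4

Greedy: pick S5 (covers 5 new) → pick S2 (covers 3 new) → pick S8 (covers 2 new) → pick S1 (covers 1 new). Total picks: 4.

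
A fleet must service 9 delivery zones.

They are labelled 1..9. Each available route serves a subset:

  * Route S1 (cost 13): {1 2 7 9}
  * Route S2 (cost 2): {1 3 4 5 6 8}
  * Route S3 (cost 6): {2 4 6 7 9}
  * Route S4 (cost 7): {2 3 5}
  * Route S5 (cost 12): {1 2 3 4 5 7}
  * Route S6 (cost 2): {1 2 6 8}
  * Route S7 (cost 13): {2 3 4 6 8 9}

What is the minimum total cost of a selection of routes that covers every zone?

S2, S3 together cover every zone (S2 ∪ S3 = {1, 2, 3, 4, 5, 6, 7, 8, 9}); total cost 2 + 6 = 8.
No covering selection has total cost below 8.

8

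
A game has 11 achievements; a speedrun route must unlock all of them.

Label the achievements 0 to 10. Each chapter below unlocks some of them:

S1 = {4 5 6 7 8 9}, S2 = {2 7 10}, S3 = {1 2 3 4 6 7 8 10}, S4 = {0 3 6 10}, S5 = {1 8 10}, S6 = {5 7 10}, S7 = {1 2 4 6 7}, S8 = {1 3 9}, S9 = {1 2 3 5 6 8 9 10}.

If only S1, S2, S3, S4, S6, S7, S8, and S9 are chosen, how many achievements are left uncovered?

Union of S1, S2, S3, S4, S6, S7, S8, S9 = {0, 1, 2, 3, 4, 5, 6, 7, 8, 9, 10} — that's every achievement, so 0 are uncovered.

0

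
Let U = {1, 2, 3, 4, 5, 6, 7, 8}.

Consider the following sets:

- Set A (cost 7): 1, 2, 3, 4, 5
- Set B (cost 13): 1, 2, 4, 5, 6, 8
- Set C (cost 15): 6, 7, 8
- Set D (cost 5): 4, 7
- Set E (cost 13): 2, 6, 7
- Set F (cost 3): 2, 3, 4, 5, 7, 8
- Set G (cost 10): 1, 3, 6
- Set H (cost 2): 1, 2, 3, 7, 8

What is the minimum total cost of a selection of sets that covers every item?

13

F, G together cover every item (F ∪ G = {1, 2, 3, 4, 5, 6, 7, 8}); total cost 3 + 10 = 13.
The greedy pick H, F, G costs 15; no covering selection beats 13.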